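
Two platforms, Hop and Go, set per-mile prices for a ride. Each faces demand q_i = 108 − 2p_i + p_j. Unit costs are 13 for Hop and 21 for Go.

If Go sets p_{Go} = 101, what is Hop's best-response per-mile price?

58.75

Hop's profit: π = (p_{Hop} − 13)(108 − 2p_{Hop} + p_{Go}).
∂π/∂p_{Hop} = 134 − 4p_{Hop} + p_{Go} = 0 ⇒ p_{Hop} = 33.5 + 0.25p_{Go}.
At p_{Go} = 101: p_{Hop} = 33.5 + 0.25·101 = 58.75.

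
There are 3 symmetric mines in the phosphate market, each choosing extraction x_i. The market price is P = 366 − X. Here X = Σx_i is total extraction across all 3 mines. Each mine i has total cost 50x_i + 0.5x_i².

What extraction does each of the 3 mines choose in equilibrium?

63.2

A representative mine's profit is π_i = x_i(366 − X) − 50x_i − 0.5x_i², with X = x_i + Σ_{j≠i} x_j.
First-order condition: 316 − 3x_i − Σ_{j≠i} x_j = 0.
In a symmetric equilibrium every mine chooses the same x, so Σ_{j≠i} x_j = 2x. The condition becomes 316 − 5x = 0, giving x = 316/5 = 63.2.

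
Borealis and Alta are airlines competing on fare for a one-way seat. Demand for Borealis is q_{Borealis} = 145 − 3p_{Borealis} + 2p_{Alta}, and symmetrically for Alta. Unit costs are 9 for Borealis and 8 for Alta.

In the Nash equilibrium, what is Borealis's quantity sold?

101.4375

Borealis's profit: π = (p_{Borealis} − 9)(145 − 3p_{Borealis} + 2p_{Alta}).
∂π/∂p_{Borealis} = 172 − 6p_{Borealis} + 2p_{Alta} = 0 ⇒ p_{Borealis} = 86/3 + (1/3)p_{Alta}.
Similarly p_{Alta} = 169/6 + (1/3)p_{Borealis}.
Plugging p_{Alta} into Borealis's best response: p_{Borealis} = 86/3 + (1/3)(169/6 + (1/3)p_{Borealis}) ⇒ (8/9)p_{Borealis} = 685/18, so p_{Borealis} = 42.8125.
Then p_{Alta} = 169/6 + (1/3)·42.8125 = 42.4375.
q_{Borealis} = 145 − 3·42.8125 + 2·42.4375 = 101.4375.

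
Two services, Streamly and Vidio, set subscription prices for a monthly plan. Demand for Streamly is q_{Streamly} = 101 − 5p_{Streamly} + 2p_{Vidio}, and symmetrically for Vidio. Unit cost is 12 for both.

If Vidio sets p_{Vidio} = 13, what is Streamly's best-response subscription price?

18.7

Streamly's profit: π = (p_{Streamly} − 12)(101 − 5p_{Streamly} + 2p_{Vidio}).
∂π/∂p_{Streamly} = 161 − 10p_{Streamly} + 2p_{Vidio} = 0 ⇒ p_{Streamly} = 16.1 + 0.2p_{Vidio}.
At p_{Vidio} = 13: p_{Streamly} = 16.1 + 0.2·13 = 18.7.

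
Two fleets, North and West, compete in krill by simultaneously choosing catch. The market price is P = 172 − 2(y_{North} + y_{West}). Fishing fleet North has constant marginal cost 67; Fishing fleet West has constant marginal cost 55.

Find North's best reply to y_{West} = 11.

20.75

Fishing fleet North's profit: π = y_{North}(172 − 2(y_{North} + y_{West})) − 67y_{North}.
∂π/∂y_{North} = 105 − 4y_{North} − 2y_{West} = 0, so y_{North} = 26.25 − 0.5y_{West}.
At y_{West} = 11: y_{North} = 26.25 − 0.5·11 = 20.75.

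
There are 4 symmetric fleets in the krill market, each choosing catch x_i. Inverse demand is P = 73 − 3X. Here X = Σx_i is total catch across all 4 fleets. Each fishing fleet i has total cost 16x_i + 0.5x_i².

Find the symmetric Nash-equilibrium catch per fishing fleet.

3.5625

A representative fishing fleet's profit is π_i = x_i(73 − 3X) − 16x_i − 0.5x_i², with X = x_i + Σ_{j≠i} x_j.
First-order condition: 57 − 7x_i − 3Σ_{j≠i} x_j = 0.
In a symmetric equilibrium every fishing fleet chooses the same x, so Σ_{j≠i} x_j = 3x. The condition becomes 57 − 16x = 0, giving x = 57/16 = 3.5625.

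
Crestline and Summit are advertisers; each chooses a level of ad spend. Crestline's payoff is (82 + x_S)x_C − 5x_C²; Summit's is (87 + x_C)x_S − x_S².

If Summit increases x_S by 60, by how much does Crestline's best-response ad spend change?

6

Expanding Crestline's payoff: 82x_C + x_Sx_C − 5x_C².
∂π/∂x_C = 82 + x_S − 10x_C = 0, so x_C = 8.2 + 0.1x_S.
The reaction-function slope is 0.1, so a 60-unit rise in x_S moves x_C by 0.1 × 60 = 6. Crestline's best response rises — the actions are strategic complements.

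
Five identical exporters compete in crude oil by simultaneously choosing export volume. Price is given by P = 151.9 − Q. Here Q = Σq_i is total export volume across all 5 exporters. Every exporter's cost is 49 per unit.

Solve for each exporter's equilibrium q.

A representative exporter's profit is π_i = q_i(151.9 − Q) − 49q_i, with Q = q_i + Σ_{j≠i} q_j.
First-order condition: 102.9 − 2q_i − Σ_{j≠i} q_j = 0.
Imposing symmetry (q_j = q for all j) turns Σ_{j≠i} q_j into 4q, so 102.9 = 6q and q = 17.15.

17.15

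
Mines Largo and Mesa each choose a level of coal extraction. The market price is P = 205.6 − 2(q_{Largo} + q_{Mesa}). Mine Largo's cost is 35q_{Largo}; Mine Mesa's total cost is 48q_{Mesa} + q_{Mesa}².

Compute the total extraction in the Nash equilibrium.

Mine Largo's profit: π = q_{Largo}(205.6 − 2(q_{Largo} + q_{Mesa})) − 35q_{Largo}.
∂π/∂q_{Largo} = 170.6 − 4q_{Largo} − 2q_{Mesa} = 0, so q_{Largo} = 42.65 − 0.5q_{Mesa}.
For Mesa: ∂π/∂q_{Mesa} = 157.6 − 6q_{Mesa} − 2q_{Largo} = 0 ⇒ q_{Mesa} = 394/15 − (1/3)q_{Largo}.
Plugging q_{Mesa} into Largo's best response: q_{Largo} = 42.65 − 0.5(394/15 − (1/3)q_{Largo}) ⇒ (5/6)q_{Largo} = 1771/60, so q_{Largo} = 35.42.
Then q_{Mesa} = 394/15 − (1/3)·35.42 = 14.46.
Total extraction: 35.42 + 14.46 = 49.88.

49.88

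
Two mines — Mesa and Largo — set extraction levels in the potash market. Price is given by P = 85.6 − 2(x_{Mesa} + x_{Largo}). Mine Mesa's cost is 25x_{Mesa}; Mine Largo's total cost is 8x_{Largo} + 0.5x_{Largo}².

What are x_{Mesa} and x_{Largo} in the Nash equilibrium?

9.2375, 11.825

Mine Mesa's profit: π = x_{Mesa}(85.6 − 2(x_{Mesa} + x_{Largo})) − 25x_{Mesa}.
∂π/∂x_{Mesa} = 60.6 − 4x_{Mesa} − 2x_{Largo} = 0, so x_{Mesa} = 15.15 − 0.5x_{Largo}.
For Largo: ∂π/∂x_{Largo} = 77.6 − 5x_{Largo} − 2x_{Mesa} = 0 ⇒ x_{Largo} = 15.52 − 0.4x_{Mesa}.
Solving the two reaction functions simultaneously: (1 − (−0.5)(−0.4))x_{Mesa} = 15.15 − 0.5·15.52, so 0.8x_{Mesa} = 7.39 and x_{Mesa} = 9.2375.
Then x_{Largo} = 15.52 − 0.4·9.2375 = 11.825.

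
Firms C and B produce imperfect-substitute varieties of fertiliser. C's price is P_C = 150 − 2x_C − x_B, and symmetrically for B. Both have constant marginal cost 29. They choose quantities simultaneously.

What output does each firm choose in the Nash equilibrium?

Firm C's profit: π = x_C(150 − 2x_C − x_B) − 29x_C.
∂π/∂x_C = 121 − 4x_C − x_B = 0 ⇒ x_C = 30.25 − 0.25x_B.
Setting x_C = x_B in the reaction function: x_C = 30.25 − 0.25x_C, so x_C = 30.25 / 1.25 = 24.2.

24.2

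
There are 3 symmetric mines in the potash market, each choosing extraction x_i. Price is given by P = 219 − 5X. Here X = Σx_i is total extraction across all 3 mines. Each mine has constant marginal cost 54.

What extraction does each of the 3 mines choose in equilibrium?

A representative mine's profit is π_i = x_i(219 − 5X) − 54x_i, with X = x_i + Σ_{j≠i} x_j.
First-order condition: 165 − 10x_i − 5Σ_{j≠i} x_j = 0.
Imposing symmetry (x_j = x for all j) turns Σ_{j≠i} x_j into 2x, so 165 = 20x and x = 8.25.

8.25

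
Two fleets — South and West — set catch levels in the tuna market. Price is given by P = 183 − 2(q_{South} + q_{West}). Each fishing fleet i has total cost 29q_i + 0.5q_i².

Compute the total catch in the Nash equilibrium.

44

Fishing fleet South's profit: π = q_{South}(183 − 2(q_{South} + q_{West})) − 29q_{South} − 0.5q_{South}².
∂π/∂q_{South} = 154 − 5q_{South} − 2q_{West} = 0, so q_{South} = 30.8 − 0.4q_{West}.
By symmetry q_{West} = q_{South}; substituting into the reaction function, 1.4q_{South} = 30.8 and q_{South} = 22.
Total catch: 22 + 22 = 44.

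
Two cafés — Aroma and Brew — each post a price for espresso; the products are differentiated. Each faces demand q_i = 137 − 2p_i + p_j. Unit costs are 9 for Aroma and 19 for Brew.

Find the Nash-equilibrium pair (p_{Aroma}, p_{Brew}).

Aroma's profit: π = (p_{Aroma} − 9)(137 − 2p_{Aroma} + p_{Brew}).
∂π/∂p_{Aroma} = 155 − 4p_{Aroma} + p_{Brew} = 0 ⇒ p_{Aroma} = 38.75 + 0.25p_{Brew}.
Similarly p_{Brew} = 43.75 + 0.25p_{Aroma}.
Plugging p_{Brew} into Aroma's best response: p_{Aroma} = 38.75 + 0.25(43.75 + 0.25p_{Aroma}) ⇒ 0.9375p_{Aroma} = 49.6875, so p_{Aroma} = 53.
Then p_{Brew} = 43.75 + 0.25·53 = 57.

53, 57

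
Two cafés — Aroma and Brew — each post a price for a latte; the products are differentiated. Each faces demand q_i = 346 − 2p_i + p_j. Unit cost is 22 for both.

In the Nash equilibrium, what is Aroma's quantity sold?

Aroma's profit: π = (p_{Aroma} − 22)(346 − 2p_{Aroma} + p_{Brew}).
∂π/∂p_{Aroma} = 390 − 4p_{Aroma} + p_{Brew} = 0 ⇒ p_{Aroma} = 97.5 + 0.25p_{Brew}.
The game is symmetric, so in equilibrium p_{Brew} = p_{Aroma}: the reaction function gives 0.75p_{Aroma} = 97.5, hence p_{Aroma} = 130.
q_{Aroma} = 346 − 2·130 + 130 = 216.

216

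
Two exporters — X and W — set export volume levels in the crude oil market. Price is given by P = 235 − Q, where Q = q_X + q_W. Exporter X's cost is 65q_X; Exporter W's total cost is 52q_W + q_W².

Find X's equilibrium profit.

5041

Exporter X's profit: π = q_X(235 − (q_X + q_W)) − 65q_X.
∂π/∂q_X = 170 − 2q_X − q_W = 0, so q_X = 85 − 0.5q_W.
For W: ∂π/∂q_W = 183 − 4q_W − q_X = 0 ⇒ q_W = 45.75 − 0.25q_X.
Substituting the second reaction function into the first: q_X = 85 − 0.5(45.75 − 0.25q_X), which gives 0.875q_X = 62.125 ⇒ q_X = 71.
Then q_W = 45.75 − 0.25·71 = 28.
Price P = 235 − 99 = 136.
X's profit: (136 − 65)·71 = 5041.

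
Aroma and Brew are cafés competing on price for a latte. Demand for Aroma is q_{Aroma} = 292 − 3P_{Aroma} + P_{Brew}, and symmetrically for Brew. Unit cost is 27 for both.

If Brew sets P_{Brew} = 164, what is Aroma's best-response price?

Aroma's profit: π = (P_{Aroma} − 27)(292 − 3P_{Aroma} + P_{Brew}).
∂π/∂P_{Aroma} = 373 − 6P_{Aroma} + P_{Brew} = 0 ⇒ P_{Aroma} = 373/6 + (1/6)P_{Brew}.
At P_{Brew} = 164: P_{Aroma} = 373/6 + (1/6)·164 = 89.5.

89.5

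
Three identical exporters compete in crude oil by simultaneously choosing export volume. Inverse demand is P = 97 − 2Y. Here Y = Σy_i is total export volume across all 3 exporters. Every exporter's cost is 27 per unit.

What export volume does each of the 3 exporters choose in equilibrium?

A representative exporter's profit is π_i = y_i(97 − 2Y) − 27y_i, with Y = y_i + Σ_{j≠i} y_j.
First-order condition: 70 − 4y_i − 2Σ_{j≠i} y_j = 0.
In a symmetric equilibrium every exporter chooses the same y, so Σ_{j≠i} y_j = 2y. The condition becomes 70 − 8y = 0, giving y = 70/8 = 8.75.

8.75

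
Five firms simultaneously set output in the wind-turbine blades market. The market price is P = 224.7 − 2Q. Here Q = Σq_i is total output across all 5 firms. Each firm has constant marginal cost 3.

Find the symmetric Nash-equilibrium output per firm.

18.475

A representative firm's profit is π_i = q_i(224.7 − 2Q) − 3q_i, with Q = q_i + Σ_{j≠i} q_j.
First-order condition: 221.7 − 4q_i − 2Σ_{j≠i} q_j = 0.
Imposing symmetry (q_j = q for all j) turns Σ_{j≠i} q_j into 4q, so 221.7 = 12q and q = 18.475.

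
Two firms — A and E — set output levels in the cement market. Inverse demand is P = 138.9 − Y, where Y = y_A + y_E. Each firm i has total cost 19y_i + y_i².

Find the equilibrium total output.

Firm A's profit: π = y_A(138.9 − (y_A + y_E)) − 19y_A − y_A².
∂π/∂y_A = 119.9 − 4y_A − y_E = 0, so y_A = 29.975 − 0.25y_E.
Setting y_A = y_E in the reaction function: y_A = 29.975 − 0.25y_A, so y_A = 29.975 / 1.25 = 23.98.
Total output: 23.98 + 23.98 = 47.96.

47.96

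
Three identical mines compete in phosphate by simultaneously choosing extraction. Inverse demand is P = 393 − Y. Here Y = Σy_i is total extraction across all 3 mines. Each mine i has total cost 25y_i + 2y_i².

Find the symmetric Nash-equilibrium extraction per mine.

A representative mine's profit is π_i = y_i(393 − Y) − 25y_i − 2y_i², with Y = y_i + Σ_{j≠i} y_j.
First-order condition: 368 − 6y_i − Σ_{j≠i} y_j = 0.
With identical mines, set every y_j = y: then 368 − 6y − 2y = 0, i.e. y = 368/8 = 46.

46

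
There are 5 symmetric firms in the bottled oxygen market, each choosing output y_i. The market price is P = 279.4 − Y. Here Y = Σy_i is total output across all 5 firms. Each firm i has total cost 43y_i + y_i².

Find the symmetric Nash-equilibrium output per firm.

29.55

A representative firm's profit is π_i = y_i(279.4 − Y) − 43y_i − y_i², with Y = y_i + Σ_{j≠i} y_j.
First-order condition: 236.4 − 4y_i − Σ_{j≠i} y_j = 0.
With identical firms, set every y_j = y: then 236.4 − 4y − 4y = 0, i.e. y = 236.4/8 = 29.55.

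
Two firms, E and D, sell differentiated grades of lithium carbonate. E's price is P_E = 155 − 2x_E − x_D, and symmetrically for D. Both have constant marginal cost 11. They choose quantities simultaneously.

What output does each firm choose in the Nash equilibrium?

28.8

Firm E's profit: π = x_E(155 − 2x_E − x_D) − 11x_E.
∂π/∂x_E = 144 − 4x_E − x_D = 0 ⇒ x_E = 36 − 0.25x_D.
Setting x_E = x_D in the reaction function: x_E = 36 − 0.25x_E, so x_E = 36 / 1.25 = 28.8.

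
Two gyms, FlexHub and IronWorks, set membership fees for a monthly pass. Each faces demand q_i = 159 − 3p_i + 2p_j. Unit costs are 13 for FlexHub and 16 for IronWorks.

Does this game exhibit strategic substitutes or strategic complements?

FlexHub's profit: π = (p_{FlexHub} − 13)(159 − 3p_{FlexHub} + 2p_{IronWorks}).
∂π/∂p_{FlexHub} = 198 − 6p_{FlexHub} + 2p_{IronWorks} = 0 ⇒ p_{FlexHub} = 33 + (1/3)p_{IronWorks}.
The best-response slope dp_{FlexHub}/dp_{IronWorks} = 1/3 > 0: the reaction function is upward-sloping, so the choices are strategic complements.

strategic complements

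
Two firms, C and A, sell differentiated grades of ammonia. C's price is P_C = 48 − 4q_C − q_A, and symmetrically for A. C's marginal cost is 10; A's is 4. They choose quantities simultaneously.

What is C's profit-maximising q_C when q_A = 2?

Firm C's profit: π = q_C(48 − 4q_C − q_A) − 10q_C.
∂π/∂q_C = 38 − 8q_C − q_A = 0 ⇒ q_C = 4.75 − 0.125q_A.
At q_A = 2: q_C = 4.75 − 0.125·2 = 4.5.

4.5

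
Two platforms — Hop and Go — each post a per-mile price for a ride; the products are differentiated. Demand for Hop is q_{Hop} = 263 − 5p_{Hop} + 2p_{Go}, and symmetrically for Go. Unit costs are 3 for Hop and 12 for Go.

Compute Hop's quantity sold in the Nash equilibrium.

163.4375

Hop's profit: π = (p_{Hop} − 3)(263 − 5p_{Hop} + 2p_{Go}).
∂π/∂p_{Hop} = 278 − 10p_{Hop} + 2p_{Go} = 0 ⇒ p_{Hop} = 27.8 + 0.2p_{Go}.
Similarly p_{Go} = 32.3 + 0.2p_{Hop}.
Plugging p_{Go} into Hop's best response: p_{Hop} = 27.8 + 0.2(32.3 + 0.2p_{Hop}) ⇒ 0.96p_{Hop} = 34.26, so p_{Hop} = 35.6875.
Then p_{Go} = 32.3 + 0.2·35.6875 = 39.4375.
q_{Hop} = 263 − 5·35.6875 + 2·39.4375 = 163.4375.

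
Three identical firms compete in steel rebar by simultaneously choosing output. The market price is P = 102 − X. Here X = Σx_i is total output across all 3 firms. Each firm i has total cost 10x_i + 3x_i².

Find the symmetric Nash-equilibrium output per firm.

9.2

A representative firm's profit is π_i = x_i(102 − X) − 10x_i − 3x_i², with X = x_i + Σ_{j≠i} x_j.
First-order condition: 92 − 8x_i − Σ_{j≠i} x_j = 0.
In a symmetric equilibrium every firm chooses the same x, so Σ_{j≠i} x_j = 2x. The condition becomes 92 − 10x = 0, giving x = 92/10 = 9.2.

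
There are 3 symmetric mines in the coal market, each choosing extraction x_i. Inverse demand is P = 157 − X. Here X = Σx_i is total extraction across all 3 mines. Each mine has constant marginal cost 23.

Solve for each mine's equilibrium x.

A representative mine's profit is π_i = x_i(157 − X) − 23x_i, with X = x_i + Σ_{j≠i} x_j.
First-order condition: 134 − 2x_i − Σ_{j≠i} x_j = 0.
With identical mines, set every x_j = x: then 134 − 2x − 2x = 0, i.e. x = 134/4 = 33.5.

33.5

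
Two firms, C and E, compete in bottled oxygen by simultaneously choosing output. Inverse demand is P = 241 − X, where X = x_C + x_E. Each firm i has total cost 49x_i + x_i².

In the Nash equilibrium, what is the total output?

Firm C's profit: π = x_C(241 − (x_C + x_E)) − 49x_C − x_C².
∂π/∂x_C = 192 − 4x_C − x_E = 0, so x_C = 48 − 0.25x_E.
Setting x_C = x_E in the reaction function: x_C = 48 − 0.25x_C, so x_C = 48 / 1.25 = 38.4.
Total output: 38.4 + 38.4 = 76.8.

76.8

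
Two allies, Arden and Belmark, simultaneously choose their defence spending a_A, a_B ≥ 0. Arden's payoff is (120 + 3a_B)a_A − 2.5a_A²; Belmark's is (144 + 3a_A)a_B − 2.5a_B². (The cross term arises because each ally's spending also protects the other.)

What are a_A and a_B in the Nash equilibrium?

Expanding Arden's payoff: 120a_A + 3a_Ba_A − 2.5a_A².
∂π/∂a_A = 120 + 3a_B − 5a_A = 0, so a_A = 24 + 0.6a_B.
Likewise for Belmark: a_B = 28.8 + 0.6a_A.
Solving the two reaction functions simultaneously: (1 − (0.6)(0.6))a_A = 24 + 0.6·28.8, so 0.64a_A = 41.28 and a_A = 64.5.
Then a_B = 28.8 + 0.6·64.5 = 67.5.

64.5, 67.5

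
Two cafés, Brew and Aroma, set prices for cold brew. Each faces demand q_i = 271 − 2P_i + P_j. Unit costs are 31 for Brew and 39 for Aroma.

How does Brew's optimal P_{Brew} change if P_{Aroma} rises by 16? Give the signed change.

Brew's profit: π = (P_{Brew} − 31)(271 − 2P_{Brew} + P_{Aroma}).
∂π/∂P_{Brew} = 333 − 4P_{Brew} + P_{Aroma} = 0 ⇒ P_{Brew} = 83.25 + 0.25P_{Aroma}.
The reaction-function slope is 0.25, so a 16-unit rise in P_{Aroma} moves P_{Brew} by 0.25 × 16 = 4. Brew's best response rises — the actions are strategic complements.

4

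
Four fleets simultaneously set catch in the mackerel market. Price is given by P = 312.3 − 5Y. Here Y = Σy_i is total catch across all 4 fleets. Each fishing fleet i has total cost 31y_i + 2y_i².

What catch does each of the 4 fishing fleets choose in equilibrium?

9.7

A representative fishing fleet's profit is π_i = y_i(312.3 − 5Y) − 31y_i − 2y_i², with Y = y_i + Σ_{j≠i} y_j.
First-order condition: 281.3 − 14y_i − 5Σ_{j≠i} y_j = 0.
In a symmetric equilibrium every fishing fleet chooses the same y, so Σ_{j≠i} y_j = 3y. The condition becomes 281.3 − 29y = 0, giving y = 281.3/29 = 9.7.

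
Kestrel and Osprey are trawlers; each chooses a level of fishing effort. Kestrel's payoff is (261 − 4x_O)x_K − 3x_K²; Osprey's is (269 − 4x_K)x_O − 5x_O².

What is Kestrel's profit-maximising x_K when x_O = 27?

25.5

Expanding Kestrel's payoff: 261x_K − 4x_Ox_K − 3x_K².
∂π/∂x_K = 261 − 4x_O − 6x_K = 0, so x_K = 43.5 − (2/3)x_O.
At x_O = 27: x_K = 43.5 − (2/3)·27 = 25.5.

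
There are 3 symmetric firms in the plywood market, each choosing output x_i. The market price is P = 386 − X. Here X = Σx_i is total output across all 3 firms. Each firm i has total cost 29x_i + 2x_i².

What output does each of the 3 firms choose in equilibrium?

A representative firm's profit is π_i = x_i(386 − X) − 29x_i − 2x_i², with X = x_i + Σ_{j≠i} x_j.
First-order condition: 357 − 6x_i − Σ_{j≠i} x_j = 0.
With identical firms, set every x_j = x: then 357 − 6x − 2x = 0, i.e. x = 357/8 = 44.625.

44.625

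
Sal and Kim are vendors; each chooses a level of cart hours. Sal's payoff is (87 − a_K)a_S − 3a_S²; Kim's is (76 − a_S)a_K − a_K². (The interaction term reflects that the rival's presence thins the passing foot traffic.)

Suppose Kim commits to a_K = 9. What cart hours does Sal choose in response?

Expanding Sal's payoff: 87a_S − a_Ka_S − 3a_S².
∂π/∂a_S = 87 − a_K − 6a_S = 0, so a_S = 14.5 − (1/6)a_K.
At a_K = 9: a_S = 14.5 − (1/6)·9 = 13.

13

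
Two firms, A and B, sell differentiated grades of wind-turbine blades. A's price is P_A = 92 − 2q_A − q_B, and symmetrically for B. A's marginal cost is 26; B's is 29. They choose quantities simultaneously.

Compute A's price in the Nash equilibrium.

52.8

Firm A's profit: π = q_A(92 − 2q_A − q_B) − 26q_A.
∂π/∂q_A = 66 − 4q_A − q_B = 0 ⇒ q_A = 16.5 − 0.25q_B.
Similarly q_B = 15.75 − 0.25q_A.
Substituting the second reaction function into the first: q_A = 16.5 − 0.25(15.75 − 0.25q_A), which gives 0.9375q_A = 12.5625 ⇒ q_A = 13.4.
Then q_B = 15.75 − 0.25·13.4 = 12.4.
P_A = 92 − 2·13.4 − 12.4 = 52.8.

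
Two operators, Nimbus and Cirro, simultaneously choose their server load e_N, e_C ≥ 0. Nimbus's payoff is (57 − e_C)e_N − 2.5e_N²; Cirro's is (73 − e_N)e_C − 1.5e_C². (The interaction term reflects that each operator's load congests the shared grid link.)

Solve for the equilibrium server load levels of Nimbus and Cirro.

Expanding Nimbus's payoff: 57e_N − e_Ce_N − 2.5e_N².
∂π/∂e_N = 57 − e_C − 5e_N = 0, so e_N = 11.4 − 0.2e_C.
Likewise for Cirro: e_C = 73/3 − (1/3)e_N.
Plugging e_C into Nimbus's best response: e_N = 11.4 − 0.2(73/3 − (1/3)e_N) ⇒ (14/15)e_N = 98/15, so e_N = 7.
Then e_C = 73/3 − (1/3)·7 = 22.

7, 22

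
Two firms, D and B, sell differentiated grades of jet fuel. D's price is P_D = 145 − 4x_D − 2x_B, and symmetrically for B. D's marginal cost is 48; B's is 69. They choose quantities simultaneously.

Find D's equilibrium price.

89.6

Firm D's profit: π = x_D(145 − 4x_D − 2x_B) − 48x_D.
∂π/∂x_D = 97 − 8x_D − 2x_B = 0 ⇒ x_D = 12.125 − 0.25x_B.
Similarly x_B = 9.5 − 0.25x_D.
Substituting the second reaction function into the first: x_D = 12.125 − 0.25(9.5 − 0.25x_D), which gives 0.9375x_D = 9.75 ⇒ x_D = 10.4.
Then x_B = 9.5 − 0.25·10.4 = 6.9.
P_D = 145 − 4·10.4 − 2·6.9 = 89.6.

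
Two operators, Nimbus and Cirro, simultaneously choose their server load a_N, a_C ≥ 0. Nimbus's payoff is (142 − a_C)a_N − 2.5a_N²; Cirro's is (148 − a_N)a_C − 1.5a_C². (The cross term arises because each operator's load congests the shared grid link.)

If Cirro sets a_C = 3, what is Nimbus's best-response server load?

27.8

Expanding Nimbus's payoff: 142a_N − a_Ca_N − 2.5a_N².
∂π/∂a_N = 142 − a_C − 5a_N = 0, so a_N = 28.4 − 0.2a_C.
At a_C = 3: a_N = 28.4 − 0.2·3 = 27.8.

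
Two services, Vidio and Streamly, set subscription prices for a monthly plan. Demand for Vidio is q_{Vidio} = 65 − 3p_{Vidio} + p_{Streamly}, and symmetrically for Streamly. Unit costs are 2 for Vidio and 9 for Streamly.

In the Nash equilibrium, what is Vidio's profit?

Vidio's profit: π = (p_{Vidio} − 2)(65 − 3p_{Vidio} + p_{Streamly}).
∂π/∂p_{Vidio} = 71 − 6p_{Vidio} + p_{Streamly} = 0 ⇒ p_{Vidio} = 71/6 + (1/6)p_{Streamly}.
Similarly p_{Streamly} = 46/3 + (1/6)p_{Vidio}.
Substituting the second reaction function into the first: p_{Vidio} = 71/6 + (1/6)(46/3 + (1/6)p_{Vidio}), which gives (35/36)p_{Vidio} = 259/18 ⇒ p_{Vidio} = 14.8.
Then p_{Streamly} = 46/3 + (1/6)·14.8 = 17.8.
q_{Vidio} = 65 − 3·14.8 + 17.8 = 38.4.
Profit = (14.8 − 2)·38.4 = 491.52.

491.52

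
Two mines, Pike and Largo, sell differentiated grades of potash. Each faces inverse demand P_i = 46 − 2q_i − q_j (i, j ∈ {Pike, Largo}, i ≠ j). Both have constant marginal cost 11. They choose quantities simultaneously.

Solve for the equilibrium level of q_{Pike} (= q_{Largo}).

Mine Pike's profit: π = q_{Pike}(46 − 2q_{Pike} − q_{Largo}) − 11q_{Pike}.
∂π/∂q_{Pike} = 35 − 4q_{Pike} − q_{Largo} = 0 ⇒ q_{Pike} = 8.75 − 0.25q_{Largo}.
By symmetry q_{Largo} = q_{Pike}; substituting into the reaction function, 1.25q_{Pike} = 8.75 and q_{Pike} = 7.

7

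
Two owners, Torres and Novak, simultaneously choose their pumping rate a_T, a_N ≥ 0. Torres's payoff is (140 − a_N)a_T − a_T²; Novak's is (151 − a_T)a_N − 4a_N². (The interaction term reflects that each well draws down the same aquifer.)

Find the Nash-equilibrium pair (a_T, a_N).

64.6, 10.8

Expanding Torres's payoff: 140a_T − a_Na_T − a_T².
∂π/∂a_T = 140 − a_N − 2a_T = 0, so a_T = 70 − 0.5a_N.
Likewise for Novak: a_N = 18.875 − 0.125a_T.
Substituting the second reaction function into the first: a_T = 70 − 0.5(18.875 − 0.125a_T), which gives 0.9375a_T = 60.5625 ⇒ a_T = 64.6.
Then a_N = 18.875 − 0.125·64.6 = 10.8.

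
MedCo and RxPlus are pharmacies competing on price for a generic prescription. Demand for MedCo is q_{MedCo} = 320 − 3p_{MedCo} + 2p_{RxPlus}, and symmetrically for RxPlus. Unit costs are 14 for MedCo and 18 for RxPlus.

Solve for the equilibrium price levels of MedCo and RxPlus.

91.25, 92.75

MedCo's profit: π = (p_{MedCo} − 14)(320 − 3p_{MedCo} + 2p_{RxPlus}).
∂π/∂p_{MedCo} = 362 − 6p_{MedCo} + 2p_{RxPlus} = 0 ⇒ p_{MedCo} = 181/3 + (1/3)p_{RxPlus}.
Similarly p_{RxPlus} = 187/3 + (1/3)p_{MedCo}.
Plugging p_{RxPlus} into MedCo's best response: p_{MedCo} = 181/3 + (1/3)(187/3 + (1/3)p_{MedCo}) ⇒ (8/9)p_{MedCo} = 730/9, so p_{MedCo} = 91.25.
Then p_{RxPlus} = 187/3 + (1/3)·91.25 = 92.75.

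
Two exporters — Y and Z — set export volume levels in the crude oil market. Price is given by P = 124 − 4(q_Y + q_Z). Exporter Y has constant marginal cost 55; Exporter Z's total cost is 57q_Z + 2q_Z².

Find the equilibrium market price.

83

Exporter Y's profit: π = q_Y(124 − 4(q_Y + q_Z)) − 55q_Y.
∂π/∂q_Y = 69 − 8q_Y − 4q_Z = 0, so q_Y = 8.625 − 0.5q_Z.
For Z: ∂π/∂q_Z = 67 − 12q_Z − 4q_Y = 0 ⇒ q_Z = 67/12 − (1/3)q_Y.
Plugging q_Z into Y's best response: q_Y = 8.625 − 0.5(67/12 − (1/3)q_Y) ⇒ (5/6)q_Y = 35/6, so q_Y = 7.
Then q_Z = 67/12 − (1/3)·7 = 3.25.
Equilibrium price: P = 124 − 4·10.25 = 83.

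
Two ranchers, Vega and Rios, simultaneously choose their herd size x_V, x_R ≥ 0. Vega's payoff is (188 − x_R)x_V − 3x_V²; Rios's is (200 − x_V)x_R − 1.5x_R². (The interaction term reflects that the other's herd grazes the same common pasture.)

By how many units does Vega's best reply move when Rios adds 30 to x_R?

-5

Expanding Vega's payoff: 188x_V − x_Rx_V − 3x_V².
∂π/∂x_V = 188 − x_R − 6x_V = 0, so x_V = 94/3 − (1/6)x_R.
The reaction-function slope is −1/6, so a 30-unit rise in x_R moves x_V by −1/6 × 30 = −5. Vega's best response falls — the actions are strategic substitutes.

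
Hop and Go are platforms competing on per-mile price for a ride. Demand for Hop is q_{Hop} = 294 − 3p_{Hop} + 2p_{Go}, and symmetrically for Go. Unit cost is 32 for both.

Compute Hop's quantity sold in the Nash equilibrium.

196.5

Hop's profit: π = (p_{Hop} − 32)(294 − 3p_{Hop} + 2p_{Go}).
∂π/∂p_{Hop} = 390 − 6p_{Hop} + 2p_{Go} = 0 ⇒ p_{Hop} = 65 + (1/3)p_{Go}.
Setting p_{Hop} = p_{Go} in the reaction function: p_{Hop} = 65 + (1/3)p_{Hop}, so p_{Hop} = 65 / (2/3) = 97.5.
q_{Hop} = 294 − 3·97.5 + 2·97.5 = 196.5.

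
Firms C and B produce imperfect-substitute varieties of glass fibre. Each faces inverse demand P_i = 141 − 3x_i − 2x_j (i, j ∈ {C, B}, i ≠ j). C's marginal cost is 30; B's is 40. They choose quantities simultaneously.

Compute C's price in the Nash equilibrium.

Firm C's profit: π = x_C(141 − 3x_C − 2x_B) − 30x_C.
∂π/∂x_C = 111 − 6x_C − 2x_B = 0 ⇒ x_C = 18.5 − (1/3)x_B.
Similarly x_B = 101/6 − (1/3)x_C.
Solving the two reaction functions simultaneously: (1 − (−1/3)(−1/3))x_C = 18.5 − (1/3)·(101/6), so (8/9)x_C = 116/9 and x_C = 14.5.
Then x_B = 101/6 − (1/3)·14.5 = 12.
P_C = 141 − 3·14.5 − 2·12 = 73.5.

73.5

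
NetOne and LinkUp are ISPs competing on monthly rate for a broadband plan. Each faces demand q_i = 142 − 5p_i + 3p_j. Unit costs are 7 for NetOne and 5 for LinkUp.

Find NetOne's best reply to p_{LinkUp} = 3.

NetOne's profit: π = (p_{NetOne} − 7)(142 − 5p_{NetOne} + 3p_{LinkUp}).
∂π/∂p_{NetOne} = 177 − 10p_{NetOne} + 3p_{LinkUp} = 0 ⇒ p_{NetOne} = 17.7 + 0.3p_{LinkUp}.
At p_{LinkUp} = 3: p_{NetOne} = 17.7 + 0.3·3 = 18.6.

18.6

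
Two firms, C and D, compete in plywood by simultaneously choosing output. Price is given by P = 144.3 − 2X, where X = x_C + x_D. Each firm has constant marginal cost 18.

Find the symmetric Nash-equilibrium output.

Firm C's profit: π = x_C(144.3 − 2(x_C + x_D)) − 18x_C.
∂π/∂x_C = 126.3 − 4x_C − 2x_D = 0, so x_C = 31.575 − 0.5x_D.
The game is symmetric, so in equilibrium x_D = x_C: the reaction function gives 1.5x_C = 31.575, hence x_C = 21.05.

21.05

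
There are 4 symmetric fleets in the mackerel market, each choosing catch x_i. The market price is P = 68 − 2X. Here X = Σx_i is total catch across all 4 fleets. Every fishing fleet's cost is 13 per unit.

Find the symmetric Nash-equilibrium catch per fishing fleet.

A representative fishing fleet's profit is π_i = x_i(68 − 2X) − 13x_i, with X = x_i + Σ_{j≠i} x_j.
First-order condition: 55 − 4x_i − 2Σ_{j≠i} x_j = 0.
In a symmetric equilibrium every fishing fleet chooses the same x, so Σ_{j≠i} x_j = 3x. The condition becomes 55 − 10x = 0, giving x = 55/10 = 5.5.

5.5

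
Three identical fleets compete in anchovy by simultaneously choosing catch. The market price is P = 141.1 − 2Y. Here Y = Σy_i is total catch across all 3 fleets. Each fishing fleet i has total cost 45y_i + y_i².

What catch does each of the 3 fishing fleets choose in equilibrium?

A representative fishing fleet's profit is π_i = y_i(141.1 − 2Y) − 45y_i − y_i², with Y = y_i + Σ_{j≠i} y_j.
First-order condition: 96.1 − 6y_i − 2Σ_{j≠i} y_j = 0.
With identical fishing fleets, set every y_j = y: then 96.1 − 6y − 4y = 0, i.e. y = 96.1/10 = 9.61.

9.61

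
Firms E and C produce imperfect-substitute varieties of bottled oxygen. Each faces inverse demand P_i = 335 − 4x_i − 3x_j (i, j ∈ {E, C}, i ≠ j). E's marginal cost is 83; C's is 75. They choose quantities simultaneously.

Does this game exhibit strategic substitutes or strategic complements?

Firm E's profit: π = x_E(335 − 4x_E − 3x_C) − 83x_E.
∂π/∂x_E = 252 − 8x_E − 3x_C = 0 ⇒ x_E = 31.5 − 0.375x_C.
The best-response slope dx_E/dx_C = −0.375 < 0: the reaction function is downward-sloping, so the choices are strategic substitutes.

strategic substitutes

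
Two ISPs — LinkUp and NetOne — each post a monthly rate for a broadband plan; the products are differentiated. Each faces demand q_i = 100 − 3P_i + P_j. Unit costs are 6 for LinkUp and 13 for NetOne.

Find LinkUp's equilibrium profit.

993.72

LinkUp's profit: π = (P_{LinkUp} − 6)(100 − 3P_{LinkUp} + P_{NetOne}).
∂π/∂P_{LinkUp} = 118 − 6P_{LinkUp} + P_{NetOne} = 0 ⇒ P_{LinkUp} = 59/3 + (1/6)P_{NetOne}.
Similarly P_{NetOne} = 139/6 + (1/6)P_{LinkUp}.
Plugging P_{NetOne} into LinkUp's best response: P_{LinkUp} = 59/3 + (1/6)(139/6 + (1/6)P_{LinkUp}) ⇒ (35/36)P_{LinkUp} = 847/36, so P_{LinkUp} = 24.2.
Then P_{NetOne} = 139/6 + (1/6)·24.2 = 27.2.
q_{LinkUp} = 100 − 3·24.2 + 27.2 = 54.6.
Profit = (24.2 − 6)·54.6 = 993.72.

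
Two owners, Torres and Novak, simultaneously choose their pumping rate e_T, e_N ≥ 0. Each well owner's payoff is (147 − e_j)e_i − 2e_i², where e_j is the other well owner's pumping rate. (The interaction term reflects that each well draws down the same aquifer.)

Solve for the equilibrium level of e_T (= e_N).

Torres's payoff is (147 − e_N)e_T − 2e_T².
∂π/∂e_T = 147 − e_N − 4e_T = 0, so e_T = 36.75 − 0.25e_N.
By symmetry e_N = e_T; substituting into the reaction function, 1.25e_T = 36.75 and e_T = 29.4.

29.4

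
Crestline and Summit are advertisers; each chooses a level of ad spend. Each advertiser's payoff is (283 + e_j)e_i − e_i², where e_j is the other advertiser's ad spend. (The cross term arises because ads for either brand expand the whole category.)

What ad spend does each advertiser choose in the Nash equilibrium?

Crestline's payoff is (283 + e_S)e_C − e_C².
∂π/∂e_C = 283 + e_S − 2e_C = 0, so e_C = 141.5 + 0.5e_S.
The game is symmetric, so in equilibrium e_S = e_C: the reaction function gives 0.5e_C = 141.5, hence e_C = 283.

283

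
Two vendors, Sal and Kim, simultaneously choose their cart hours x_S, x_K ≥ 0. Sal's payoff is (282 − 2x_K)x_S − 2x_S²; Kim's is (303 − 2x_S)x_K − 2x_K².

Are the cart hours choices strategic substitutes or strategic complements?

Expanding Sal's payoff: 282x_S − 2x_Kx_S − 2x_S².
∂π/∂x_S = 282 − 2x_K − 4x_S = 0, so x_S = 70.5 − 0.5x_K.
The best-response slope dx_S/dx_K = −0.5 < 0: the reaction function is downward-sloping, so the choices are strategic substitutes.

strategic substitutes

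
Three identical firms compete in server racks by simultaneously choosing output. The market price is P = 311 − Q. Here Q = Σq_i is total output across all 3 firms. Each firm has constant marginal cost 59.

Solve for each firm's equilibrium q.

63

A representative firm's profit is π_i = q_i(311 − Q) − 59q_i, with Q = q_i + Σ_{j≠i} q_j.
First-order condition: 252 − 2q_i − Σ_{j≠i} q_j = 0.
Imposing symmetry (q_j = q for all j) turns Σ_{j≠i} q_j into 2q, so 252 = 4q and q = 63.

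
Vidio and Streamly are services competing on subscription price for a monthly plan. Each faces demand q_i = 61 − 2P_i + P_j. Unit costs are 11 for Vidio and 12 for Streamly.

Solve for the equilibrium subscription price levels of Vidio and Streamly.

27.8, 28.2

Vidio's profit: π = (P_{Vidio} − 11)(61 − 2P_{Vidio} + P_{Streamly}).
∂π/∂P_{Vidio} = 83 − 4P_{Vidio} + P_{Streamly} = 0 ⇒ P_{Vidio} = 20.75 + 0.25P_{Streamly}.
Similarly P_{Streamly} = 21.25 + 0.25P_{Vidio}.
Plugging P_{Streamly} into Vidio's best response: P_{Vidio} = 20.75 + 0.25(21.25 + 0.25P_{Vidio}) ⇒ 0.9375P_{Vidio} = 26.0625, so P_{Vidio} = 27.8.
Then P_{Streamly} = 21.25 + 0.25·27.8 = 28.2.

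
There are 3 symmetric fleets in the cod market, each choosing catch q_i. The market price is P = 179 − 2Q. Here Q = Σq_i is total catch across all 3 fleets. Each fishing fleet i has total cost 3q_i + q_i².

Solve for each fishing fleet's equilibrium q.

17.6

A representative fishing fleet's profit is π_i = q_i(179 − 2Q) − 3q_i − q_i², with Q = q_i + Σ_{j≠i} q_j.
First-order condition: 176 − 6q_i − 2Σ_{j≠i} q_j = 0.
In a symmetric equilibrium every fishing fleet chooses the same q, so Σ_{j≠i} q_j = 2q. The condition becomes 176 − 10q = 0, giving q = 176/10 = 17.6.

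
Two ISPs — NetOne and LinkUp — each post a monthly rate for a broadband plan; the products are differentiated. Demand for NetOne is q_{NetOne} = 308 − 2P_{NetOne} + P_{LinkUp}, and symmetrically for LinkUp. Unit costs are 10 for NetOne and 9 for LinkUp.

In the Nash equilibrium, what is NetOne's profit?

NetOne's profit: π = (P_{NetOne} − 10)(308 − 2P_{NetOne} + P_{LinkUp}).
∂π/∂P_{NetOne} = 328 − 4P_{NetOne} + P_{LinkUp} = 0 ⇒ P_{NetOne} = 82 + 0.25P_{LinkUp}.
Similarly P_{LinkUp} = 81.5 + 0.25P_{NetOne}.
Solving the two reaction functions simultaneously: (1 − (0.25)(0.25))P_{NetOne} = 82 + 0.25·81.5, so 0.9375P_{NetOne} = 102.375 and P_{NetOne} = 109.2.
Then P_{LinkUp} = 81.5 + 0.25·109.2 = 108.8.
q_{NetOne} = 308 − 2·109.2 + 108.8 = 198.4.
Profit = (109.2 − 10)·198.4 = 19681.28.

19681.28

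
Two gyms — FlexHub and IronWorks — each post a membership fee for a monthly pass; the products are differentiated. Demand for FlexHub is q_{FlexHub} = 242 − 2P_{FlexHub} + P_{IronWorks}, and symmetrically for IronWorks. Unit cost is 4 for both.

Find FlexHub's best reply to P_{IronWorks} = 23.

FlexHub's profit: π = (P_{FlexHub} − 4)(242 − 2P_{FlexHub} + P_{IronWorks}).
∂π/∂P_{FlexHub} = 250 − 4P_{FlexHub} + P_{IronWorks} = 0 ⇒ P_{FlexHub} = 62.5 + 0.25P_{IronWorks}.
At P_{IronWorks} = 23: P_{FlexHub} = 62.5 + 0.25·23 = 68.25.

68.25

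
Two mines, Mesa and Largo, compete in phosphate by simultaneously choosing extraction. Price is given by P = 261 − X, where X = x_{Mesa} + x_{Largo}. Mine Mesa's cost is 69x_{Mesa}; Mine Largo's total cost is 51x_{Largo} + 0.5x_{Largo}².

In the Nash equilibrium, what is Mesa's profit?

5358.24

Mine Mesa's profit: π = x_{Mesa}(261 − (x_{Mesa} + x_{Largo})) − 69x_{Mesa}.
∂π/∂x_{Mesa} = 192 − 2x_{Mesa} − x_{Largo} = 0, so x_{Mesa} = 96 − 0.5x_{Largo}.
For Largo: ∂π/∂x_{Largo} = 210 − 3x_{Largo} − x_{Mesa} = 0 ⇒ x_{Largo} = 70 − (1/3)x_{Mesa}.
Solving the two reaction functions simultaneously: (1 − (−0.5)(−1/3))x_{Mesa} = 96 − 0.5·70, so (5/6)x_{Mesa} = 61 and x_{Mesa} = 73.2.
Then x_{Largo} = 70 − (1/3)·73.2 = 45.6.
Price P = 261 − 118.8 = 142.2.
Mesa's profit: (142.2 − 69)·73.2 = 5358.24.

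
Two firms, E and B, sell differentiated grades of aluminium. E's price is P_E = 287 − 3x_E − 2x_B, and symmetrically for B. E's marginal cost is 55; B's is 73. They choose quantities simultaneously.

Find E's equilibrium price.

Firm E's profit: π = x_E(287 − 3x_E − 2x_B) − 55x_E.
∂π/∂x_E = 232 − 6x_E − 2x_B = 0 ⇒ x_E = 116/3 − (1/3)x_B.
Similarly x_B = 107/3 − (1/3)x_E.
Substituting the second reaction function into the first: x_E = 116/3 − (1/3)(107/3 − (1/3)x_E), which gives (8/9)x_E = 241/9 ⇒ x_E = 30.125.
Then x_B = 107/3 − (1/3)·30.125 = 25.625.
P_E = 287 − 3·30.125 − 2·25.625 = 145.375.

145.375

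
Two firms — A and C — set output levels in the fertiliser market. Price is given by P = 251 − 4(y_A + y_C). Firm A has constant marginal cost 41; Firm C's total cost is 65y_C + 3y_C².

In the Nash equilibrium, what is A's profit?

Firm A's profit: π = y_A(251 − 4(y_A + y_C)) − 41y_A.
∂π/∂y_A = 210 − 8y_A − 4y_C = 0, so y_A = 26.25 − 0.5y_C.
For C: ∂π/∂y_C = 186 − 14y_C − 4y_A = 0 ⇒ y_C = 93/7 − (2/7)y_A.
Plugging y_C into A's best response: y_A = 26.25 − 0.5(93/7 − (2/7)y_A) ⇒ (6/7)y_A = 549/28, so y_A = 22.875.
Then y_C = 93/7 − (2/7)·22.875 = 6.75.
Price P = 251 − 4·29.625 = 132.5.
A's profit: (132.5 − 41)·22.875 = 2093.0625.

2093.0625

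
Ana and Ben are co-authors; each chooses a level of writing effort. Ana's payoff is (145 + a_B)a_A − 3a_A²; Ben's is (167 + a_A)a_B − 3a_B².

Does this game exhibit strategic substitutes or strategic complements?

Expanding Ana's payoff: 145a_A + a_Ba_A − 3a_A².
∂π/∂a_A = 145 + a_B − 6a_A = 0, so a_A = 145/6 + (1/6)a_B.
The best-response slope da_A/da_B = 1/6 > 0: the reaction function is upward-sloping, so the choices are strategic complements.

strategic complements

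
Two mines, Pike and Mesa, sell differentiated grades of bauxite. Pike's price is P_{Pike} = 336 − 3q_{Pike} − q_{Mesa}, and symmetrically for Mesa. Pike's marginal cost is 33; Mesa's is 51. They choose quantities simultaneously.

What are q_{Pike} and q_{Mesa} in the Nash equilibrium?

43.8, 40.2

Mine Pike's profit: π = q_{Pike}(336 − 3q_{Pike} − q_{Mesa}) − 33q_{Pike}.
∂π/∂q_{Pike} = 303 − 6q_{Pike} − q_{Mesa} = 0 ⇒ q_{Pike} = 50.5 − (1/6)q_{Mesa}.
Similarly q_{Mesa} = 47.5 − (1/6)q_{Pike}.
Plugging q_{Mesa} into Pike's best response: q_{Pike} = 50.5 − (1/6)(47.5 − (1/6)q_{Pike}) ⇒ (35/36)q_{Pike} = 511/12, so q_{Pike} = 43.8.
Then q_{Mesa} = 47.5 − (1/6)·43.8 = 40.2.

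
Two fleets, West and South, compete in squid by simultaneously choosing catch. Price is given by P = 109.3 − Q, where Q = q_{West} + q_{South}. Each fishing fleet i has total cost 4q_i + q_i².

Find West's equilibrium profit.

887.0472

Fishing fleet West's profit: π = q_{West}(109.3 − (q_{West} + q_{South})) − 4q_{West} − q_{West}².
∂π/∂q_{West} = 105.3 − 4q_{West} − q_{South} = 0, so q_{West} = 26.325 − 0.25q_{South}.
By symmetry q_{South} = q_{West}; substituting into the reaction function, 1.25q_{West} = 26.325 and q_{West} = 21.06.
Price P = 109.3 − 42.12 = 67.18.
West's profit: (67.18 − 4)·21.06 − (21.06)² = 887.0472.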